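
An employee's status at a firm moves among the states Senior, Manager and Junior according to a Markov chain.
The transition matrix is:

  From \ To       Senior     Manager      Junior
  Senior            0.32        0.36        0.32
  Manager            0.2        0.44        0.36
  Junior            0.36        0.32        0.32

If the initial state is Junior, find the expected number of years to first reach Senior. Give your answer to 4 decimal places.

3.3133

Let t(s) be the expected number of years to first reach Senior from state s, with t(Senior) = 0. Conditioning on the first year:
t(Manager) = 1 + 0.44·t(Manager) + 0.36·t(Junior)
t(Junior) = 1 + 0.32·t(Manager) + 0.32·t(Junior)
Solving: t(Manager) = 3.9157, t(Junior) = 3.3133.
Expected years from Junior to Senior: 3.3133.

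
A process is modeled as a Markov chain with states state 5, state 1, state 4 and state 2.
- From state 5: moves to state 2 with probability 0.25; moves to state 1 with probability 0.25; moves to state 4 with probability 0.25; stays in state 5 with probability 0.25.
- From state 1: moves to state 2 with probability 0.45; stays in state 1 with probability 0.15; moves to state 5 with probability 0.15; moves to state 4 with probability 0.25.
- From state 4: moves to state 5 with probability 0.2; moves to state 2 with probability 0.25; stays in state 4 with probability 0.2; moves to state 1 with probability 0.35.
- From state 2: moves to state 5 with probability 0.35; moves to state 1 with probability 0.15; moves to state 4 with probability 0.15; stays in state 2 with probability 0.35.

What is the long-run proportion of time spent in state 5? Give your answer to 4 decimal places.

0.2506

Let the stationary distribution be π with π = πP and π_1 + π_2 + π_3 + π_4 = 1.
π_1 = 0.25·π_1 + 0.15·π_2 + 0.2·π_3 + 0.35·π_4
π_2 = 0.25·π_1 + 0.15·π_2 + 0.35·π_3 + 0.15·π_4
π_3 = 0.25·π_1 + 0.25·π_2 + 0.2·π_3 + 0.15·π_4
Solving with the normalization constraint gives π = (0.2506, 0.2165, 0.2071, 0.3259).
So the stationary probability of state 5 is 0.2506.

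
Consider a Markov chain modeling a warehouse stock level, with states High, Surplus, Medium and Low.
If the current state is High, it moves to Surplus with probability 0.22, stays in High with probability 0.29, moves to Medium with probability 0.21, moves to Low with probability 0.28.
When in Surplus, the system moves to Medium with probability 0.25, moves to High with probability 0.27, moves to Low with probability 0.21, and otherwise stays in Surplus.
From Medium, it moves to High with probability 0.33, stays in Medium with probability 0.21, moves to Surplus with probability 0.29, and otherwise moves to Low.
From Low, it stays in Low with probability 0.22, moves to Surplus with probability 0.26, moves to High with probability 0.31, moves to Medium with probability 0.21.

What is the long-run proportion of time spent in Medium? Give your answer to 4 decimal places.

Let the stationary distribution be π with π = πP and π_1 + π_2 + π_3 + π_4 = 1.
π_1 = 0.29·π_1 + 0.27·π_2 + 0.33·π_3 + 0.31·π_4
π_2 = 0.22·π_1 + 0.27·π_2 + 0.29·π_3 + 0.26·π_4
π_3 = 0.21·π_1 + 0.25·π_2 + 0.21·π_3 + 0.21·π_4
Solving with the normalization constraint gives π = (0.2982, 0.2573, 0.2203, 0.2243).
So the stationary probability of Medium is 0.2203.

0.2203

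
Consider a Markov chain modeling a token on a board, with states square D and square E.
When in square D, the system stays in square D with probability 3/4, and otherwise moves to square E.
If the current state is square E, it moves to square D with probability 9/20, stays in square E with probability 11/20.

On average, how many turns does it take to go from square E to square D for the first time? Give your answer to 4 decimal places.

2.2222

Let t(s) be the expected number of turns to first reach square D from state s, with t(square D) = 0. Conditioning on the first turn:
t(square E) = 1 + 0.55·t(square E)
Solving: t(square E) = 2.2222.
Expected turns from square E to square D: 2.2222.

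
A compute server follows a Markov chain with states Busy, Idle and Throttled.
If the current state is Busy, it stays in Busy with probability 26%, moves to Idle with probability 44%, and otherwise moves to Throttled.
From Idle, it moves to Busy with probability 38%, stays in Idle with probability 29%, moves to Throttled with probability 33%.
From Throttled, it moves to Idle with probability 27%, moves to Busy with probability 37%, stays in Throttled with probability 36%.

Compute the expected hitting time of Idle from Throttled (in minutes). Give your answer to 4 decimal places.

Let t(s) be the expected number of minutes to first reach Idle from state s, with t(Idle) = 0. Conditioning on the first minute:
t(Busy) = 1 + 0.26·t(Busy) + 0.3·t(Throttled)
t(Throttled) = 1 + 0.37·t(Busy) + 0.36·t(Throttled)
Solving: t(Busy) = 2.5924, t(Throttled) = 3.0612.
Expected minutes from Throttled to Idle: 3.0612.

3.0612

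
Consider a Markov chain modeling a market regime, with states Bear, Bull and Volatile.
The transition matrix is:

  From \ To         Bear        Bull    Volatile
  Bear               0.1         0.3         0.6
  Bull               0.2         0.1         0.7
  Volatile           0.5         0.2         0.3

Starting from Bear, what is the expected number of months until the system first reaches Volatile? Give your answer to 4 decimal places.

1.6000

Let t(s) be the expected number of months to first reach Volatile from state s, with t(Volatile) = 0. Conditioning on the first month:
t(Bear) = 1 + 0.1·t(Bear) + 0.3·t(Bull)
t(Bull) = 1 + 0.2·t(Bear) + 0.1·t(Bull)
Solving: t(Bear) = 1.6000, t(Bull) = 1.4667.
Expected months from Bear to Volatile: 1.6000.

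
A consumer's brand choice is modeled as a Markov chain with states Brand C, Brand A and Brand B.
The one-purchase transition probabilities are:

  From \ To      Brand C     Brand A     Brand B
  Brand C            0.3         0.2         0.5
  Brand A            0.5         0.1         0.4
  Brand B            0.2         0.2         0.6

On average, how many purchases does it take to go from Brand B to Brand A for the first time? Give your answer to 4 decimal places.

Let t(s) be the expected number of purchases to first reach Brand A from state s, with t(Brand A) = 0. Conditioning on the first purchase:
t(Brand C) = 1 + 0.3·t(Brand C) + 0.5·t(Brand B)
t(Brand B) = 1 + 0.2·t(Brand C) + 0.6·t(Brand B)
Solving: t(Brand C) = 5.0000, t(Brand B) = 5.0000.
Expected purchases from Brand B to Brand A: 5.0000.

5.0000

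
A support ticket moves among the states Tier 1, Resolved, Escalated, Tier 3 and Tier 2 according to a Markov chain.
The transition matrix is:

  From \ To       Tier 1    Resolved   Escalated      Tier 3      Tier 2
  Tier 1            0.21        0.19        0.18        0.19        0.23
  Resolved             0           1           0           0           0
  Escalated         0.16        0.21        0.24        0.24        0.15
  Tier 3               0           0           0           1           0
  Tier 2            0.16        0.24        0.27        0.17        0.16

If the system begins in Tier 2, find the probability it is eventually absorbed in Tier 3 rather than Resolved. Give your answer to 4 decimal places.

Let h(s) be the probability of absorption at Tier 3 starting from transient state s. Then h(Tier 3) = 1 and h(Resolved) = 0. By first-step analysis:
h(Tier 1) = 0.21·h(Tier 1) + 0.19·0 + 0.18·h(Escalated) + 0.19·1 + 0.23·h(Tier 2)
h(Escalated) = 0.16·h(Tier 1) + 0.21·0 + 0.24·h(Escalated) + 0.24·1 + 0.15·h(Tier 2)
h(Tier 2) = 0.16·h(Tier 1) + 0.24·0 + 0.27·h(Escalated) + 0.17·1 + 0.16·h(Tier 2)
Solving: h(Tier 1) = 0.4905, h(Escalated) = 0.5098, h(Tier 2) = 0.4597.
Starting from Tier 2, the probability is 0.4597.

0.4597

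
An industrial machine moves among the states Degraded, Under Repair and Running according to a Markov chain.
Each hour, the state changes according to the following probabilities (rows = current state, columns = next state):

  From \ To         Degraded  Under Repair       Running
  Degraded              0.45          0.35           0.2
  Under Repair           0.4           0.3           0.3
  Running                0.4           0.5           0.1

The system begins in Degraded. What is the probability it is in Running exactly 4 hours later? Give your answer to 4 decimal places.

Propagate the distribution vector 4 hours from Degraded.
After 0 hours: (1.0000, 0.0000, 0.0000)
After 1 hour: (0.4500, 0.3500, 0.2000)
After 2 hours: (0.4225, 0.3625, 0.2150)
After 3 hours: (0.4211, 0.3641, 0.2148)
After 4 hours: (0.4211, 0.3640, 0.2149)
P(in Running after 4 hours) = 0.2149

0.2149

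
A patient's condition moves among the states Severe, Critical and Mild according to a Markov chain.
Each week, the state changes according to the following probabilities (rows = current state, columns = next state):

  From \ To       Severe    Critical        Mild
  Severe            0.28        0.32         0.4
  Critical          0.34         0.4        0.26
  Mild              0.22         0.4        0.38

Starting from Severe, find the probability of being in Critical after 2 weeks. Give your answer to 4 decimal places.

Sum over the intermediate state after 1 week:
P = P(Severe→Severe)·P(Severe→Critical) + P(Severe→Critical)·P(Critical→Critical) + P(Severe→Mild)·P(Mild→Critical)
  = 0.28×0.32 + 0.32×0.4 + 0.4×0.4
  = 0.0896 + 0.1280 + 0.1600 = 0.3776

0.3776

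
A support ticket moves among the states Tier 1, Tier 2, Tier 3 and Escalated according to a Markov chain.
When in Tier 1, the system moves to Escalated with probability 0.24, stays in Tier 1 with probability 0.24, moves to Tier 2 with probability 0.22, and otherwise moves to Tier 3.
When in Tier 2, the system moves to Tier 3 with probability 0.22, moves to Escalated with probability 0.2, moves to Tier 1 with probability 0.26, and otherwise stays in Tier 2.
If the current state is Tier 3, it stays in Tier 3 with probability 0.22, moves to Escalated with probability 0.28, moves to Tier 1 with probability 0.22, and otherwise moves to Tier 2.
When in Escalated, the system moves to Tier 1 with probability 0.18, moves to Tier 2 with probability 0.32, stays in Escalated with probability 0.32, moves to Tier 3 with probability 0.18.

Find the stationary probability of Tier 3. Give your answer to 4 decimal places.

0.2277

Let the stationary distribution be π with π = πP and π_1 + π_2 + π_3 + π_4 = 1.
π_1 = 0.24·π_1 + 0.26·π_2 + 0.22·π_3 + 0.18·π_4
π_2 = 0.22·π_1 + 0.32·π_2 + 0.28·π_3 + 0.32·π_4
π_3 = 0.3·π_1 + 0.22·π_2 + 0.22·π_3 + 0.18·π_4
Solving with the normalization constraint gives π = (0.2257, 0.2883, 0.2277, 0.2582).
So the stationary probability of Tier 3 is 0.2277.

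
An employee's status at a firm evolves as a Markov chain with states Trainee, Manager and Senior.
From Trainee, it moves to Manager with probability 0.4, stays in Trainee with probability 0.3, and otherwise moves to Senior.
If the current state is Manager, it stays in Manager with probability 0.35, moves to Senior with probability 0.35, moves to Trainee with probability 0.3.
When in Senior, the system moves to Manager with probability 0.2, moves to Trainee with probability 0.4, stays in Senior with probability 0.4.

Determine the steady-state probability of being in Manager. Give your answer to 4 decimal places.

0.3141

Let the stationary distribution be π with π = πP and π_1 + π_2 + π_3 = 1.
π_1 = 0.3·π_1 + 0.3·π_2 + 0.4·π_3
π_2 = 0.4·π_1 + 0.35·π_2 + 0.2·π_3
Solving with the normalization constraint gives π = (0.3351, 0.3141, 0.3508).
So the stationary probability of Manager is 0.3141.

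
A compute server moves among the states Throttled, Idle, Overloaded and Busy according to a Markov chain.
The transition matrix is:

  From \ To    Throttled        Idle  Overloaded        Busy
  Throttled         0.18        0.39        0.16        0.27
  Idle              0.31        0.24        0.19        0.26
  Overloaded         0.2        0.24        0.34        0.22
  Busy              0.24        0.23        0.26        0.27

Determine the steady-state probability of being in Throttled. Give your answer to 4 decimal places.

0.2355

Let the stationary distribution be π with π = πP and π_1 + π_2 + π_3 + π_4 = 1.
π_1 = 0.18·π_1 + 0.31·π_2 + 0.2·π_3 + 0.24·π_4
π_2 = 0.39·π_1 + 0.24·π_2 + 0.24·π_3 + 0.23·π_4
π_3 = 0.16·π_1 + 0.19·π_2 + 0.34·π_3 + 0.26·π_4
Solving with the normalization constraint gives π = (0.2355, 0.2728, 0.2363, 0.2555).
So the stationary probability of Throttled is 0.2355.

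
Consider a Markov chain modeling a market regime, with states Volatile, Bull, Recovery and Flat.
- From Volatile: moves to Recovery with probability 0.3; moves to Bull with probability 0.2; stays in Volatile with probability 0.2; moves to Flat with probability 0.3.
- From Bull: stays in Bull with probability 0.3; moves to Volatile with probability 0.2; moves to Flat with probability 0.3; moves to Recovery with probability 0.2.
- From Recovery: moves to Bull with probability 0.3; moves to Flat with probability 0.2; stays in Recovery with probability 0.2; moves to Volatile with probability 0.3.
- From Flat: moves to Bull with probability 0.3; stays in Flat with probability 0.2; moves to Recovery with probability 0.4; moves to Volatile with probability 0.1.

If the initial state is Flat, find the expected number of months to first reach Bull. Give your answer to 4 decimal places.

3.5484

Let t(s) be the expected number of months to first reach Bull from state s, with t(Bull) = 0. Conditioning on the first month:
t(Volatile) = 1 + 0.2·t(Volatile) + 0.3·t(Recovery) + 0.3·t(Flat)
t(Recovery) = 1 + 0.3·t(Volatile) + 0.2·t(Recovery) + 0.2·t(Flat)
t(Flat) = 1 + 0.1·t(Volatile) + 0.4·t(Recovery) + 0.2·t(Flat)
Solving: t(Volatile) = 3.9355, t(Recovery) = 3.6129, t(Flat) = 3.5484.
Expected months from Flat to Bull: 3.5484.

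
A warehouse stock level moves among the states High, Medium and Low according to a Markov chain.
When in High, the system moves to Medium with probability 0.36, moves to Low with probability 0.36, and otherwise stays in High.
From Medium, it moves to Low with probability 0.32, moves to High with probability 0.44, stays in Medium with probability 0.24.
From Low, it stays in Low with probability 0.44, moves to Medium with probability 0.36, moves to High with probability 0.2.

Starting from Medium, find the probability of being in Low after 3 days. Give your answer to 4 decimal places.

Propagate the distribution vector 3 days from Medium.
After 0 days: (0.0000, 1.0000, 0.0000)
After 1 day: (0.4400, 0.2400, 0.3200)
After 2 days: (0.2928, 0.3312, 0.3760)
After 3 days: (0.3029, 0.3203, 0.3768)
P(in Low after 3 days) = 0.3768

0.3768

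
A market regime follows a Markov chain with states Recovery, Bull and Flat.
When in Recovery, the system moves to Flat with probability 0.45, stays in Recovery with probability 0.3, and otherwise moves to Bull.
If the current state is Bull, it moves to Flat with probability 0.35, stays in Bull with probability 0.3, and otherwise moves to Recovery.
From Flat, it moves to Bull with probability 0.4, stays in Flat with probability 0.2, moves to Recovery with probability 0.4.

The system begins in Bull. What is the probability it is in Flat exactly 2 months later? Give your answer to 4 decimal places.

0.3325

Sum over the intermediate state after 1 month:
P = P(Bull→Recovery)·P(Recovery→Flat) + P(Bull→Bull)·P(Bull→Flat) + P(Bull→Flat)·P(Flat→Flat)
  = 0.35×0.45 + 0.3×0.35 + 0.35×0.2
  = 0.1575 + 0.1050 + 0.0700 = 0.3325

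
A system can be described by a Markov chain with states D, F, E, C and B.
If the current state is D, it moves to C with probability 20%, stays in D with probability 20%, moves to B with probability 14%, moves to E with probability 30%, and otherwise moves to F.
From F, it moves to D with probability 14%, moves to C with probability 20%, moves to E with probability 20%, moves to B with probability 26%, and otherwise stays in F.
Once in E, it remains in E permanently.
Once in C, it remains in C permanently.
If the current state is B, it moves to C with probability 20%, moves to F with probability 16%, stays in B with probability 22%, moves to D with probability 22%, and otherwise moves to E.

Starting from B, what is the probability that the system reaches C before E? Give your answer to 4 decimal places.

0.4759

Let h(s) be the probability of absorption at C starting from transient state s. Then h(C) = 1 and h(E) = 0. By first-step analysis:
h(D) = 0.2·h(D) + 0.16·h(F) + 0.3·0 + 0.2·1 + 0.14·h(B)
h(F) = 0.14·h(D) + 0.2·h(F) + 0.2·0 + 0.2·1 + 0.26·h(B)
h(B) = 0.22·h(D) + 0.16·h(F) + 0.2·0 + 0.2·1 + 0.22·h(B)
Solving: h(D) = 0.4292, h(F) = 0.4798, h(B) = 0.4759.
Starting from B, the probability is 0.4759.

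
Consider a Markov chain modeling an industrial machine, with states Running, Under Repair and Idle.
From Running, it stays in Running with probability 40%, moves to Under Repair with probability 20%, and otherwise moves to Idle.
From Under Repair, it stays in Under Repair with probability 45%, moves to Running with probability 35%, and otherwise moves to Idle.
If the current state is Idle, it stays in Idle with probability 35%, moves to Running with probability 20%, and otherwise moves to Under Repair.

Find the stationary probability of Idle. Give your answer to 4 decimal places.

Let the stationary distribution be π with π = πP and π_1 + π_2 + π_3 = 1.
π_1 = 0.4·π_1 + 0.35·π_2 + 0.2·π_3
π_2 = 0.2·π_1 + 0.45·π_2 + 0.45·π_3
Solving with the normalization constraint gives π = (0.3194, 0.3701, 0.3104).
So the stationary probability of Idle is 0.3104.

0.3104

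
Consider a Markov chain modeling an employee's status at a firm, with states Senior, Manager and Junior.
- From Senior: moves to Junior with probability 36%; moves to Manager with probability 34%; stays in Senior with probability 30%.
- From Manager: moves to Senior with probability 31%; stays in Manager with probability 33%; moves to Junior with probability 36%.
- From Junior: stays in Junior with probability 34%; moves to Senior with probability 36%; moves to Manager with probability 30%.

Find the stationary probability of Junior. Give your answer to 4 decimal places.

Let the stationary distribution be π with π = πP and π_1 + π_2 + π_3 = 1.
π_1 = 0.3·π_1 + 0.31·π_2 + 0.36·π_3
π_2 = 0.34·π_1 + 0.33·π_2 + 0.3·π_3
Solving with the normalization constraint gives π = (0.3244, 0.3227, 0.3529).
So the stationary probability of Junior is 0.3529.

0.3529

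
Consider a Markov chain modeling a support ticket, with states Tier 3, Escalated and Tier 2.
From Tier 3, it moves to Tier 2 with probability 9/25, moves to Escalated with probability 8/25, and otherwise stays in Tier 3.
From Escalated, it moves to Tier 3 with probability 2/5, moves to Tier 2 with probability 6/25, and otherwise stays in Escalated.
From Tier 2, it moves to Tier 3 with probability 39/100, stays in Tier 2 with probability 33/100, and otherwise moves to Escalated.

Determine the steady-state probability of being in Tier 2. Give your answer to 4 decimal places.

Let the stationary distribution be π with π = πP and π_1 + π_2 + π_3 = 1.
π_1 = 0.32·π_1 + 0.4·π_2 + 0.39·π_3
π_2 = 0.32·π_1 + 0.36·π_2 + 0.28·π_3
Solving with the normalization constraint gives π = (0.3675, 0.3203, 0.3122).
So the stationary probability of Tier 2 is 0.3122.

0.3122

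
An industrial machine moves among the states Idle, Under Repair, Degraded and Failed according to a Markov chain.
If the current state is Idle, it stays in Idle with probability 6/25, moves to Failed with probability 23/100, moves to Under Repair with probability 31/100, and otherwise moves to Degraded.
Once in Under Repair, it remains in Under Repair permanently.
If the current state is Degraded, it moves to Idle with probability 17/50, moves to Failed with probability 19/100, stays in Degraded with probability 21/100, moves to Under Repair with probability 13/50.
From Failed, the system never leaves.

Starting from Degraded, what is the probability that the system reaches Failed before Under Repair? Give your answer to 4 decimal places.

0.4235

Let h(s) be the probability of absorption at Failed starting from transient state s. Then h(Failed) = 1 and h(Under Repair) = 0. By first-step analysis:
h(Idle) = 0.24·h(Idle) + 0.31·0 + 0.22·h(Degraded) + 0.23·1
h(Degraded) = 0.34·h(Idle) + 0.26·0 + 0.21·h(Degraded) + 0.19·1
Solving: h(Idle) = 0.4252, h(Degraded) = 0.4235.
Starting from Degraded, the probability is 0.4235.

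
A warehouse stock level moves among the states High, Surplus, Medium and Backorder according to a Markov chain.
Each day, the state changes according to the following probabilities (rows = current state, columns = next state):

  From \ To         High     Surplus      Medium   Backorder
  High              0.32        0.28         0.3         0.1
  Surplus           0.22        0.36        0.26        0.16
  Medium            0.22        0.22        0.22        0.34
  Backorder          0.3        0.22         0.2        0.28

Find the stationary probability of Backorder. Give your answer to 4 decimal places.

0.2145

Let the stationary distribution be π with π = πP and π_1 + π_2 + π_3 + π_4 = 1.
π_1 = 0.32·π_1 + 0.22·π_2 + 0.22·π_3 + 0.3·π_4
π_2 = 0.28·π_1 + 0.36·π_2 + 0.22·π_3 + 0.22·π_4
π_3 = 0.3·π_1 + 0.26·π_2 + 0.22·π_3 + 0.2·π_4
Solving with the normalization constraint gives π = (0.2635, 0.2742, 0.2478, 0.2145).
So the stationary probability of Backorder is 0.2145.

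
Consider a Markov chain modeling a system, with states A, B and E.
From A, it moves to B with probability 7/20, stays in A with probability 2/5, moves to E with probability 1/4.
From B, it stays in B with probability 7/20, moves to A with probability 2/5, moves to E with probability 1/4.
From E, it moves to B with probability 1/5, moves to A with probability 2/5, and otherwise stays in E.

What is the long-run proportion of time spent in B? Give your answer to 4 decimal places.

0.3059

Let the stationary distribution be π with π = πP and π_1 + π_2 + π_3 = 1.
π_1 = 0.4·π_1 + 0.4·π_2 + 0.4·π_3
π_2 = 0.35·π_1 + 0.35·π_2 + 0.2·π_3
Solving with the normalization constraint gives π = (0.4000, 0.3059, 0.2941).
So the stationary probability of B is 0.3059.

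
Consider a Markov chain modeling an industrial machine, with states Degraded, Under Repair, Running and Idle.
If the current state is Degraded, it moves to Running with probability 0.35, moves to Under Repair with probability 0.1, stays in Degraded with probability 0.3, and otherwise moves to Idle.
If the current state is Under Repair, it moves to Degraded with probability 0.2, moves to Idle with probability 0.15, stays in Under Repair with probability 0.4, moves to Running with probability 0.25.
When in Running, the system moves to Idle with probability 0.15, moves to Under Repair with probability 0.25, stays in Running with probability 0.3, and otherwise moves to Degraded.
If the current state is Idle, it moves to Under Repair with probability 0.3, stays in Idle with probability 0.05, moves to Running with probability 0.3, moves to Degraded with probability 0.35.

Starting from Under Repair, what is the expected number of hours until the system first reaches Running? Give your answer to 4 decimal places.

3.5358

Let t(s) be the expected number of hours to first reach Running from state s, with t(Running) = 0. Conditioning on the first hour:
t(Degraded) = 1 + 0.3·t(Degraded) + 0.1·t(Under Repair) + 0.25·t(Idle)
t(Under Repair) = 1 + 0.2·t(Degraded) + 0.4·t(Under Repair) + 0.15·t(Idle)
t(Idle) = 1 + 0.35·t(Degraded) + 0.3·t(Under Repair) + 0.05·t(Idle)
Solving: t(Degraded) = 3.1188, t(Under Repair) = 3.5358, t(Idle) = 3.3182.
Expected hours from Under Repair to Running: 3.5358.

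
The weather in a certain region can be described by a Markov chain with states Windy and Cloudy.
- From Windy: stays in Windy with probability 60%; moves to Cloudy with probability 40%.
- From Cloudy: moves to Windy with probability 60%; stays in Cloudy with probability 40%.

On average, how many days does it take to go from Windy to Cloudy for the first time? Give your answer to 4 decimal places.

2.5000

Let t(s) be the expected number of days to first reach Cloudy from state s, with t(Cloudy) = 0. Conditioning on the first day:
t(Windy) = 1 + 0.6·t(Windy)
Solving: t(Windy) = 2.5000.
Expected days from Windy to Cloudy: 2.5000.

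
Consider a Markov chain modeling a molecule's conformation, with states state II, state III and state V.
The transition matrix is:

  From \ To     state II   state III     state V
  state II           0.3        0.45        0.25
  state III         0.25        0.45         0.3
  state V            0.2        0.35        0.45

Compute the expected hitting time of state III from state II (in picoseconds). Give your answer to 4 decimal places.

Let t(s) be the expected number of picoseconds to first reach state III from state s, with t(state III) = 0. Conditioning on the first picosecond:
t(state II) = 1 + 0.3·t(state II) + 0.25·t(state V)
t(state V) = 1 + 0.2·t(state II) + 0.45·t(state V)
Solving: t(state II) = 2.3881, t(state V) = 2.6866.
Expected picoseconds from state II to state III: 2.3881.

2.3881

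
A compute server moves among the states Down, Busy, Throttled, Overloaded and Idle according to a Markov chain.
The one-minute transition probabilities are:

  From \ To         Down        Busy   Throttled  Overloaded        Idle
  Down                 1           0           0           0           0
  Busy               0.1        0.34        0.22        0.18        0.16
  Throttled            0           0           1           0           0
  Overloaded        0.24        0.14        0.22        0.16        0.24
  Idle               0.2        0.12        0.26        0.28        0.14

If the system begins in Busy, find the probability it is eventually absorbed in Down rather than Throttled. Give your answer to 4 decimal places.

Let h(s) be the probability of absorption at Down starting from transient state s. Then h(Down) = 1 and h(Throttled) = 0. By first-step analysis:
h(Busy) = 0.1·1 + 0.34·h(Busy) + 0.22·0 + 0.18·h(Overloaded) + 0.16·h(Idle)
h(Overloaded) = 0.24·1 + 0.14·h(Busy) + 0.22·0 + 0.16·h(Overloaded) + 0.24·h(Idle)
h(Idle) = 0.2·1 + 0.12·h(Busy) + 0.26·0 + 0.28·h(Overloaded) + 0.14·h(Idle)
Solving: h(Busy) = 0.3887, h(Overloaded) = 0.4768, h(Idle) = 0.4420.
Starting from Busy, the probability is 0.3887.

0.3887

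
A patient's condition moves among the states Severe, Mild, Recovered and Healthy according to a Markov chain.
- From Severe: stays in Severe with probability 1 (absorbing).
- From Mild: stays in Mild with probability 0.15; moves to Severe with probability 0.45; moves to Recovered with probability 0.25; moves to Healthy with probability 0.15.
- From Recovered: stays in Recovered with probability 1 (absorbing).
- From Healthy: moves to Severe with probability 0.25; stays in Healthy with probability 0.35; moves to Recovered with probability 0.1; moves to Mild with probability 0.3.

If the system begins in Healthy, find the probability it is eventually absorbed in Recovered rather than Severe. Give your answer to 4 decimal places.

0.3153

Let h(s) be the probability of absorption at Recovered starting from transient state s. Then h(Recovered) = 1 and h(Severe) = 0. By first-step analysis:
h(Mild) = 0.45·0 + 0.15·h(Mild) + 0.25·1 + 0.15·h(Healthy)
h(Healthy) = 0.25·0 + 0.3·h(Mild) + 0.1·1 + 0.35·h(Healthy)
Solving: h(Mild) = 0.3498, h(Healthy) = 0.3153.
Starting from Healthy, the probability is 0.3153.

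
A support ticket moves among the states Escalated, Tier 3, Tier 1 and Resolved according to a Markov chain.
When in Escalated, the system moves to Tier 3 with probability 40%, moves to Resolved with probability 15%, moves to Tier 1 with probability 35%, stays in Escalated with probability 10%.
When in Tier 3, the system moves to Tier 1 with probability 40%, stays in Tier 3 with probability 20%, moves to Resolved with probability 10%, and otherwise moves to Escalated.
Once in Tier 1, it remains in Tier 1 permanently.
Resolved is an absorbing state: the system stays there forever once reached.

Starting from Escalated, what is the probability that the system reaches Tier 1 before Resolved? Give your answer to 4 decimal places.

Let h(s) be the probability of absorption at Tier 1 starting from transient state s. Then h(Tier 1) = 1 and h(Resolved) = 0. By first-step analysis:
h(Escalated) = 0.1·h(Escalated) + 0.4·h(Tier 3) + 0.35·1 + 0.15·0
h(Tier 3) = 0.3·h(Escalated) + 0.2·h(Tier 3) + 0.4·1 + 0.1·0
Solving: h(Escalated) = 0.7333, h(Tier 3) = 0.7750.
Starting from Escalated, the probability is 0.7333.

0.7333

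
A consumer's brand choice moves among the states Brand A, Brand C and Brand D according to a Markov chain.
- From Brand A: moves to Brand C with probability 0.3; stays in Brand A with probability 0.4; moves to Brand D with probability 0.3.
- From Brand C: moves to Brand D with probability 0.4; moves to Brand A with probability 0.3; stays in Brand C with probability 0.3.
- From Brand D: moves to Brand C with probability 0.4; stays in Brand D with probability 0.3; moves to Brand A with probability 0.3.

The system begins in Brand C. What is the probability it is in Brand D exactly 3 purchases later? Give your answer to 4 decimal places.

Propagate the distribution vector 3 purchases from Brand C.
After 0 purchases: (0.0000, 1.0000, 0.0000)
After 1 purchase: (0.3000, 0.3000, 0.4000)
After 2 purchases: (0.3300, 0.3400, 0.3300)
After 3 purchases: (0.3330, 0.3330, 0.3340)
P(in Brand D after 3 purchases) = 0.3340

0.3340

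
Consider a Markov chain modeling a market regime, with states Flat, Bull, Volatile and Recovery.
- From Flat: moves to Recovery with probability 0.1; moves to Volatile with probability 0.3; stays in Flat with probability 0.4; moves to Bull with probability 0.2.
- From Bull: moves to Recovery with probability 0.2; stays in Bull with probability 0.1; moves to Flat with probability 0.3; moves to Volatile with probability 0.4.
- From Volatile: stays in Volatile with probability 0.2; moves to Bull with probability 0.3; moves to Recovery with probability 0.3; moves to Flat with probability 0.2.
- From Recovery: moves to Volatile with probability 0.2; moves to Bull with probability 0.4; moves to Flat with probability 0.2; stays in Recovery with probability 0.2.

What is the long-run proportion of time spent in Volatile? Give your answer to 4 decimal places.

0.2767

Let the stationary distribution be π with π = πP and π_1 + π_2 + π_3 + π_4 = 1.
π_1 = 0.4·π_1 + 0.3·π_2 + 0.2·π_3 + 0.2·π_4
π_2 = 0.2·π_1 + 0.1·π_2 + 0.3·π_3 + 0.4·π_4
π_3 = 0.3·π_1 + 0.4·π_2 + 0.2·π_3 + 0.2·π_4
Solving with the normalization constraint gives π = (0.2804, 0.2433, 0.2767, 0.1996).
So the stationary probability of Volatile is 0.2767.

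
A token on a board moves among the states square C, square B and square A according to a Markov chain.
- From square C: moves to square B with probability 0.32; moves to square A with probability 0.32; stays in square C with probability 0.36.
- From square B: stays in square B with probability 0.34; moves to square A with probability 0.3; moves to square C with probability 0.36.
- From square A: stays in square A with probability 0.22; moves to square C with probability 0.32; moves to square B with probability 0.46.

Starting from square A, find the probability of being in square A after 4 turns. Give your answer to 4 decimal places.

Propagate the distribution vector 4 turns from square A.
After 0 turns: (0.0000, 0.0000, 1.0000)
After 1 turn: (0.3200, 0.4600, 0.2200)
After 2 turns: (0.3512, 0.3600, 0.2888)
After 3 turns: (0.3484, 0.3676, 0.2839)
After 4 turns: (0.3486, 0.3671, 0.2843)
P(in square A after 4 turns) = 0.2843

0.2843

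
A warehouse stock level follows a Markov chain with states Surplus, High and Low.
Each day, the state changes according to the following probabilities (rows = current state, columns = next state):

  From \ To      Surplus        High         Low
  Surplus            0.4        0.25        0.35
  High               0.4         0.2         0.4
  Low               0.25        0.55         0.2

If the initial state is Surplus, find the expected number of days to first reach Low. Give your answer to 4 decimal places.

2.7632

Let t(s) be the expected number of days to first reach Low from state s, with t(Low) = 0. Conditioning on the first day:
t(Surplus) = 1 + 0.4·t(Surplus) + 0.25·t(High)
t(High) = 1 + 0.4·t(Surplus) + 0.2·t(High)
Solving: t(Surplus) = 2.7632, t(High) = 2.6316.
Expected days from Surplus to Low: 2.7632.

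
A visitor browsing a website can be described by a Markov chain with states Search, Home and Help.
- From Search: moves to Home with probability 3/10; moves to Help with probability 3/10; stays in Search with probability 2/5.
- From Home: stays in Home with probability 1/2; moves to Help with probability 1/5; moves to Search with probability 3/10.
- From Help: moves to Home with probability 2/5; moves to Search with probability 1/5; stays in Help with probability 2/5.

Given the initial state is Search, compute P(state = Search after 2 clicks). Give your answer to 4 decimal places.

0.3100

Sum over the intermediate state after 1 click:
P = P(Search→Search)·P(Search→Search) + P(Search→Home)·P(Home→Search) + P(Search→Help)·P(Help→Search)
  = 0.4×0.4 + 0.3×0.3 + 0.3×0.2
  = 0.1600 + 0.0900 + 0.0600 = 0.3100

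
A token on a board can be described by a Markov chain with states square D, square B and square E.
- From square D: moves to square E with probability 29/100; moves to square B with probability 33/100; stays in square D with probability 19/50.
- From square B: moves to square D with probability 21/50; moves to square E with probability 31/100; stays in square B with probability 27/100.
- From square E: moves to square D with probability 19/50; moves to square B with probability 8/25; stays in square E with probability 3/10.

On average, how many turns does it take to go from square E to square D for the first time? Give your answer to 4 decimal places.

Let t(s) be the expected number of turns to first reach square D from state s, with t(square D) = 0. Conditioning on the first turn:
t(square B) = 1 + 0.27·t(square B) + 0.31·t(square E)
t(square E) = 1 + 0.32·t(square B) + 0.3·t(square E)
Solving: t(square B) = 2.4526, t(square E) = 2.5498.
Expected turns from square E to square D: 2.5498.

2.5498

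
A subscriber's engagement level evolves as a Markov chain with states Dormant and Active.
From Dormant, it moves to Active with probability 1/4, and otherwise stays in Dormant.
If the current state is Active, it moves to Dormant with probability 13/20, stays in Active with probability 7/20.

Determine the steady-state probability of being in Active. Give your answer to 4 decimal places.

0.2778

Let the stationary distribution be π with π = πP and π_1 + π_2 = 1.
π_1 = 0.75·π_1 + 0.65·π_2
Solving with the normalization constraint gives π = (0.7222, 0.2778).
So the stationary probability of Active is 0.2778.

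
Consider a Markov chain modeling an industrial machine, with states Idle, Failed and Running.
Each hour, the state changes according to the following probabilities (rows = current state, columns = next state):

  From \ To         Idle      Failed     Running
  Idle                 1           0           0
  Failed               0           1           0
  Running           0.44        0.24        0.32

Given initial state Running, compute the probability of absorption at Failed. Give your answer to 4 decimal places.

Let h(s) be the probability of absorption at Failed starting from transient state s. Then h(Failed) = 1 and h(Idle) = 0. By first-step analysis:
h(Running) = 0.44·0 + 0.24·1 + 0.32·h(Running)
Solving: h(Running) = 0.3529.
Starting from Running, the probability is 0.3529.

0.3529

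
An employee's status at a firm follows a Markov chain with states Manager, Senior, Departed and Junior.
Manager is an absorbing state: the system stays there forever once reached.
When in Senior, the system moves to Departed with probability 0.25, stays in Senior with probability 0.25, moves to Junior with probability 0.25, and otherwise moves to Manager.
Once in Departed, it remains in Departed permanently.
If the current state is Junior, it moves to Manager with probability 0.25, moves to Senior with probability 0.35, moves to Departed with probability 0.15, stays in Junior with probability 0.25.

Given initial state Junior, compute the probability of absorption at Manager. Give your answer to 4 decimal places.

Let h(s) be the probability of absorption at Manager starting from transient state s. Then h(Manager) = 1 and h(Departed) = 0. By first-step analysis:
h(Senior) = 0.25·1 + 0.25·h(Senior) + 0.25·0 + 0.25·h(Junior)
h(Junior) = 0.25·1 + 0.35·h(Senior) + 0.15·0 + 0.25·h(Junior)
Solving: h(Senior) = 0.5263, h(Junior) = 0.5789.
Starting from Junior, the probability is 0.5789.

0.5789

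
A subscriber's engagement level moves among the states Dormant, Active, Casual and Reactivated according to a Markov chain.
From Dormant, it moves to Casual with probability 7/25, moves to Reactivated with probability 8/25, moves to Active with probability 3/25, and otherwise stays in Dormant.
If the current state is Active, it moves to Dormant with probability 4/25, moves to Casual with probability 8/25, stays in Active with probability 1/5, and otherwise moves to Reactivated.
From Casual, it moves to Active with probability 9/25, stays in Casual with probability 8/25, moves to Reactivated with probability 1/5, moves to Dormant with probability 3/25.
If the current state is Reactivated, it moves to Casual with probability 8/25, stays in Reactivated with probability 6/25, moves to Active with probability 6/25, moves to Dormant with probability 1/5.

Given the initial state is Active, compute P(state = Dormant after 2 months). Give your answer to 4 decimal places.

Propagate the distribution vector 2 months from Active.
After 0 months: (0.0000, 1.0000, 0.0000, 0.0000)
After 1 month: (0.1600, 0.2000, 0.3200, 0.3200)
After 2 months: (0.1792, 0.2512, 0.3136, 0.2560)
P(in Dormant after 2 months) = 0.1792

0.1792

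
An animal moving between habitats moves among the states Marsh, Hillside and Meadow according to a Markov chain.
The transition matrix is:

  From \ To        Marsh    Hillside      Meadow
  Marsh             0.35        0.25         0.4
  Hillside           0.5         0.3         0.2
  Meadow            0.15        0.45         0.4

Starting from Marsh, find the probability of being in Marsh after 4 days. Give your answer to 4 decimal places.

0.3343

Propagate the distribution vector 4 days from Marsh.
After 0 days: (1.0000, 0.0000, 0.0000)
After 1 day: (0.3500, 0.2500, 0.4000)
After 2 days: (0.3075, 0.3425, 0.3500)
After 3 days: (0.3314, 0.3371, 0.3315)
After 4 days: (0.3343, 0.3332, 0.3326)
P(in Marsh after 4 days) = 0.3343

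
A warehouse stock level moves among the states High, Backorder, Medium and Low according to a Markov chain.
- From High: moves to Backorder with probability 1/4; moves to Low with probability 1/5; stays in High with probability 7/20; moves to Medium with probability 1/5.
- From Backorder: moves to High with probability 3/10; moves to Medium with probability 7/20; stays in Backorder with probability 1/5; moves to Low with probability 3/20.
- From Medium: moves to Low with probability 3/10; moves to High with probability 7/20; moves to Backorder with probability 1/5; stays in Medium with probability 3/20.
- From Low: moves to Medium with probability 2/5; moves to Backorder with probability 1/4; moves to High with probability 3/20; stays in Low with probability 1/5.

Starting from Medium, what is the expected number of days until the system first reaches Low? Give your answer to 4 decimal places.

4.2819

Let t(s) be the expected number of days to first reach Low from state s, with t(Low) = 0. Conditioning on the first day:
t(High) = 1 + 0.35·t(High) + 0.25·t(Backorder) + 0.2·t(Medium)
t(Backorder) = 1 + 0.3·t(High) + 0.2·t(Backorder) + 0.35·t(Medium)
t(Medium) = 1 + 0.35·t(High) + 0.2·t(Backorder) + 0.15·t(Medium)
Solving: t(High) = 4.7411, t(Backorder) = 4.9012, t(Medium) = 4.2819.
Expected days from Medium to Low: 4.2819.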